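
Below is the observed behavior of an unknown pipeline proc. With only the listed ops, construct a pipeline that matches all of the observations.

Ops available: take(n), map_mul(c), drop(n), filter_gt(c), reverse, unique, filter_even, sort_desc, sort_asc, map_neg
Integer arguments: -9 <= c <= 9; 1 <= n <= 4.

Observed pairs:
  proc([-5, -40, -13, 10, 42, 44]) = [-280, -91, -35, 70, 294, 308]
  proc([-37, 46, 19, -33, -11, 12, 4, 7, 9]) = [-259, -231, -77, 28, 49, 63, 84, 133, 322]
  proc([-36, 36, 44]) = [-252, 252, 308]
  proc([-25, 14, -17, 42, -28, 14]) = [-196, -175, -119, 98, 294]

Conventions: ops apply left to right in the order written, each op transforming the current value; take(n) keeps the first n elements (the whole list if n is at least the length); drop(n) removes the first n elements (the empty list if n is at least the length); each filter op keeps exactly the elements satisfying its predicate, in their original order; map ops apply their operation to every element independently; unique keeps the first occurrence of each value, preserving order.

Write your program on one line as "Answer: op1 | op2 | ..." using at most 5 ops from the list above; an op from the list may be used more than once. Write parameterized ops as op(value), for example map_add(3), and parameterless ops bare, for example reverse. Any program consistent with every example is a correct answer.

map_neg | map_mul(-7) | unique | sort_asc

Check, running the answer program on each example:
  [-5, -40, -13, 10, 42, 44] -> [5, 40, 13, -10, -42, -44] -> [-35, -280, -91, 70, 294, 308] -> [-35, -280, -91, 70, 294, 308] -> [-280, -91, -35, 70, 294, 308]
  [-37, 46, 19, -33, -11, 12, 4, 7, 9] -> [37, -46, -19, 33, 11, -12, -4, -7, -9] -> [-259, 322, 133, -231, -77, 84, 28, 49, 63] -> [-259, 322, 133, -231, -77, 84, 28, 49, 63] -> [-259, -231, -77, 28, 49, 63, 84, 133, 322]
  [-36, 36, 44] -> [36, -36, -44] -> [-252, 252, 308] -> [-252, 252, 308] -> [-252, 252, 308]
  [-25, 14, -17, 42, -28, 14] -> [25, -14, 17, -42, 28, -14] -> [-175, 98, -119, 294, -196, 98] -> [-175, 98, -119, 294, -196] -> [-196, -175, -119, 98, 294]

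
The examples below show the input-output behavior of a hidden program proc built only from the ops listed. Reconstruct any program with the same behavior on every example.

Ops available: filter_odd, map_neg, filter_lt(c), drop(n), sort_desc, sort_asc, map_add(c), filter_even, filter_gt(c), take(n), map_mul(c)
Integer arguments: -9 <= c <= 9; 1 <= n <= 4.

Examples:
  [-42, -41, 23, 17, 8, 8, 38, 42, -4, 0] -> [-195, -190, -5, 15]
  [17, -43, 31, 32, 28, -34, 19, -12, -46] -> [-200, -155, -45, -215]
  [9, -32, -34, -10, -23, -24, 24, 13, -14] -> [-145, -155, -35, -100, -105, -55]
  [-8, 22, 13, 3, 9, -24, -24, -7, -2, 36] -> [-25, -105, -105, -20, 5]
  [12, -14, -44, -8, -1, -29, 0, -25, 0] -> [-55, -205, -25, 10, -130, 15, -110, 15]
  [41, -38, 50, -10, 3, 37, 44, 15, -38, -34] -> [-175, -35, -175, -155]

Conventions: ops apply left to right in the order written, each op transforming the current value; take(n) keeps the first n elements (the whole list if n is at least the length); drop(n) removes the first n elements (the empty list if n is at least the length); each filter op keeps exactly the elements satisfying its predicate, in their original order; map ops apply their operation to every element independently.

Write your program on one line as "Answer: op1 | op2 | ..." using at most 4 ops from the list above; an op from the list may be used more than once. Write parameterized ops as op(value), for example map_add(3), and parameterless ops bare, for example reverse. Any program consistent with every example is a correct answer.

map_neg | map_add(-3) | filter_gt(-6) | map_mul(-5)

Check, running the answer program on each example:
  [-42, -41, 23, 17, 8, 8, 38, 42, -4, 0] -> [42, 41, -23, -17, -8, -8, -38, -42, 4, 0] -> [39, 38, -26, -20, -11, -11, -41, -45, 1, -3] -> [39, 38, 1, -3] -> [-195, -190, -5, 15]
  [17, -43, 31, 32, 28, -34, 19, -12, -46] -> [-17, 43, -31, -32, -28, 34, -19, 12, 46] -> [-20, 40, -34, -35, -31, 31, -22, 9, 43] -> [40, 31, 9, 43] -> [-200, -155, -45, -215]
  [9, -32, -34, -10, -23, -24, 24, 13, -14] -> [-9, 32, 34, 10, 23, 24, -24, -13, 14] -> [-12, 29, 31, 7, 20, 21, -27, -16, 11] -> [29, 31, 7, 20, 21, 11] -> [-145, -155, -35, -100, -105, -55]
  [-8, 22, 13, 3, 9, -24, -24, -7, -2, 36] -> [8, -22, -13, -3, -9, 24, 24, 7, 2, -36] -> [5, -25, -16, -6, -12, 21, 21, 4, -1, -39] -> [5, 21, 21, 4, -1] -> [-25, -105, -105, -20, 5]
  [12, -14, -44, -8, -1, -29, 0, -25, 0] -> [-12, 14, 44, 8, 1, 29, 0, 25, 0] -> [-15, 11, 41, 5, -2, 26, -3, 22, -3] -> [11, 41, 5, -2, 26, -3, 22, -3] -> [-55, -205, -25, 10, -130, 15, -110, 15]
  [41, -38, 50, -10, 3, 37, 44, 15, -38, -34] -> [-41, 38, -50, 10, -3, -37, -44, -15, 38, 34] -> [-44, 35, -53, 7, -6, -40, -47, -18, 35, 31] -> [35, 7, 35, 31] -> [-175, -35, -175, -155]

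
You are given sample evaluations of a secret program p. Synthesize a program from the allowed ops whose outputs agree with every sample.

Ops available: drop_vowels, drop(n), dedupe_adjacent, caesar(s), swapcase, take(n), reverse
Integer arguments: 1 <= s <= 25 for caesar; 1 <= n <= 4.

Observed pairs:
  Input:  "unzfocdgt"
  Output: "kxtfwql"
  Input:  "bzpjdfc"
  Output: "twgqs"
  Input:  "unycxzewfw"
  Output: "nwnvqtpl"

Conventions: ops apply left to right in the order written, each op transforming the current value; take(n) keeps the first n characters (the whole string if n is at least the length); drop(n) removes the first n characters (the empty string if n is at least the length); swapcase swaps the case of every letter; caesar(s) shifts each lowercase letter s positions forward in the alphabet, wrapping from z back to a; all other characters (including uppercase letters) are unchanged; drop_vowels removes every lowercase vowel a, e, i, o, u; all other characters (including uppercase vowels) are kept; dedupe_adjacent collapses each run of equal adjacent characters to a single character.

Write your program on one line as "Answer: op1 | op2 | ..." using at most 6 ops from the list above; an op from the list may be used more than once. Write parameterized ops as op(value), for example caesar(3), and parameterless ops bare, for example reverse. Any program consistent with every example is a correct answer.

caesar(7) | caesar(17) | reverse | caesar(19) | drop_vowels

Check, running the answer program on each example:
  "unzfocdgt" -> "bugmvjkna" -> "slxdmaber" -> "rebamdxls" -> "kxutfwqel" -> "kxtfwql"
  "bzpjdfc" -> "igwqkmj" -> "zxnhbda" -> "adbhnxz" -> "twuagqs" -> "twgqs"
  "unycxzewfw" -> "bufjegldmd" -> "slwavxcudu" -> "uducxvawls" -> "nwnvqotpel" -> "nwnvqtpl"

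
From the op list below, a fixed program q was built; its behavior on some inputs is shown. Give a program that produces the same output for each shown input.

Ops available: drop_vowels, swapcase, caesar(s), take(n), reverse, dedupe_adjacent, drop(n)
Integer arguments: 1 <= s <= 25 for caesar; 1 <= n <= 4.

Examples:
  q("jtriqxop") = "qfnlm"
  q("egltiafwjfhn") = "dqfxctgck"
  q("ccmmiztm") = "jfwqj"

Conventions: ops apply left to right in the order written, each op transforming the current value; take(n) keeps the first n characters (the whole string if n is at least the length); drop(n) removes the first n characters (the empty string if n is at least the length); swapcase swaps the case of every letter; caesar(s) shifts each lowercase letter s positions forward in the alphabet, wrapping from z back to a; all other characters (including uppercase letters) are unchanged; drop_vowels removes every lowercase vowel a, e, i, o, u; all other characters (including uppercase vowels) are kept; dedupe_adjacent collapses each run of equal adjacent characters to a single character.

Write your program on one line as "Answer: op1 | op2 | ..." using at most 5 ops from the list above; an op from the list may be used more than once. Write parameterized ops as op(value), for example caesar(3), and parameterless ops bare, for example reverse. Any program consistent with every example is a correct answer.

dedupe_adjacent | drop(1) | caesar(16) | caesar(7) | drop_vowels

Check, running the answer program on each example:
  "jtriqxop" -> "jtriqxop" -> "triqxop" -> "jhygnef" -> "qofnulm" -> "qfnlm"
  "egltiafwjfhn" -> "egltiafwjfhn" -> "gltiafwjfhn" -> "wbjyqvmzvxd" -> "diqfxctgcek" -> "dqfxctgck"
  "ccmmiztm" -> "cmiztm" -> "miztm" -> "cypjc" -> "jfwqj" -> "jfwqj"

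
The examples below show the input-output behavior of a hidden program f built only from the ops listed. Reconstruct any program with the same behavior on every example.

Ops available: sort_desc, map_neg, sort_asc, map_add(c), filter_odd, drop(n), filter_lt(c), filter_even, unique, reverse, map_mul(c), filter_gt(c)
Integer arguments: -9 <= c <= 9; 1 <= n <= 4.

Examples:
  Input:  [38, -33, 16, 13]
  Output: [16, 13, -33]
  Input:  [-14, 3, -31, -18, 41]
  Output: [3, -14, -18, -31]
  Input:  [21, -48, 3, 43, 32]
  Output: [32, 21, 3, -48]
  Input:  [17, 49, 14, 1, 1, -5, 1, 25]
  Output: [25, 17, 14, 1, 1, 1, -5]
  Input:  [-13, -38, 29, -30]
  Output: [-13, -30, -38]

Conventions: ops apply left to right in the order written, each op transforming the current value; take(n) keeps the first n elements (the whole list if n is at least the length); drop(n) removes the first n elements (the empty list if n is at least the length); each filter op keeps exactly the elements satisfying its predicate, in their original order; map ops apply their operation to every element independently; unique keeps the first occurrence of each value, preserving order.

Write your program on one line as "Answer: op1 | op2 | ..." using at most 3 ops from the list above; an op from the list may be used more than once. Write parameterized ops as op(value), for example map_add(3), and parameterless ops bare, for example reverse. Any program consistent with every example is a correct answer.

sort_desc | drop(1)

Check, running the answer program on each example:
  [38, -33, 16, 13] -> [38, 16, 13, -33] -> [16, 13, -33]
  [-14, 3, -31, -18, 41] -> [41, 3, -14, -18, -31] -> [3, -14, -18, -31]
  [21, -48, 3, 43, 32] -> [43, 32, 21, 3, -48] -> [32, 21, 3, -48]
  [17, 49, 14, 1, 1, -5, 1, 25] -> [49, 25, 17, 14, 1, 1, 1, -5] -> [25, 17, 14, 1, 1, 1, -5]
  [-13, -38, 29, -30] -> [29, -13, -30, -38] -> [-13, -30, -38]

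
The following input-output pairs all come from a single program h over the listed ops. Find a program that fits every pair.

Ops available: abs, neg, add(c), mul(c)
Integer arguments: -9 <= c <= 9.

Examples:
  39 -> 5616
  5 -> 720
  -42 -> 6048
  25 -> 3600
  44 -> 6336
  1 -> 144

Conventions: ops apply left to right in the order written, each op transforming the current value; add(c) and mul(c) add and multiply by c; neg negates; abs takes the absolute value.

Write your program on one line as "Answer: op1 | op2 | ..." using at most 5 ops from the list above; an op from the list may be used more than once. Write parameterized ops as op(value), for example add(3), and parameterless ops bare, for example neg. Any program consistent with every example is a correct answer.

abs | mul(-6) | mul(8) | mul(-3)

Check, running the answer program on each example:
  39 -> 39 -> -234 -> -1872 -> 5616
  5 -> 5 -> -30 -> -240 -> 720
  -42 -> 42 -> -252 -> -2016 -> 6048
  25 -> 25 -> -150 -> -1200 -> 3600
  44 -> 44 -> -264 -> -2112 -> 6336
  1 -> 1 -> -6 -> -48 -> 144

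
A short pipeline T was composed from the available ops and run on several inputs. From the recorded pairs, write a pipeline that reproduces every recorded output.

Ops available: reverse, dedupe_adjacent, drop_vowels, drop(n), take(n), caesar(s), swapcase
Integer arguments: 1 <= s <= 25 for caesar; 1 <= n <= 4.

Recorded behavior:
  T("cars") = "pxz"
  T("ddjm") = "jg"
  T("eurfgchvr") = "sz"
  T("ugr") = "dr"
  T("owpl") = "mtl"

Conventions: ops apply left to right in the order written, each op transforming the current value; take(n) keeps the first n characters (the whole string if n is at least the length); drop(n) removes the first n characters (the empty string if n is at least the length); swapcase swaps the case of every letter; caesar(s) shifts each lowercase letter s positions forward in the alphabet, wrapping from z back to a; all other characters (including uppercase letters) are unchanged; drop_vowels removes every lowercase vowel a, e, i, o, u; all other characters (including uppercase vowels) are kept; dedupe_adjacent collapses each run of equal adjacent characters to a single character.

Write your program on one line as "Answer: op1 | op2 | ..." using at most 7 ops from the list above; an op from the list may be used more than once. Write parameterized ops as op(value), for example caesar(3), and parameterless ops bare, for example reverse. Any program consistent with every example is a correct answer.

caesar(20) | caesar(3) | reverse | take(4) | dedupe_adjacent | drop_vowels

Check, running the answer program on each example:
  "cars" -> "wulm" -> "zxop" -> "poxz" -> "poxz" -> "poxz" -> "pxz"
  "ddjm" -> "xxdg" -> "aagj" -> "jgaa" -> "jgaa" -> "jga" -> "jg"
  "eurfgchvr" -> "yolzawbpl" -> "brocdzeso" -> "osezdcorb" -> "osez" -> "osez" -> "sz"
  "ugr" -> "oal" -> "rdo" -> "odr" -> "odr" -> "odr" -> "dr"
  "owpl" -> "iqjf" -> "ltmi" -> "imtl" -> "imtl" -> "imtl" -> "mtl"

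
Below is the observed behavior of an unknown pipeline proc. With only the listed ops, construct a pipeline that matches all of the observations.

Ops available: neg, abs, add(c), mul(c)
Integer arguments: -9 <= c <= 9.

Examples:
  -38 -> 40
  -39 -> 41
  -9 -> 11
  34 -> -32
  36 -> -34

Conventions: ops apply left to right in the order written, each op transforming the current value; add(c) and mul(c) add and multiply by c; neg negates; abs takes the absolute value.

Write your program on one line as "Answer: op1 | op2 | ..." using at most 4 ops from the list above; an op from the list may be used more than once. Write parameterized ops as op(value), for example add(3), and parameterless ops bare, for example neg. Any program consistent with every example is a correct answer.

add(7) | add(-2) | neg | add(7)

Check, running the answer program on each example:
  -38 -> -31 -> -33 -> 33 -> 40
  -39 -> -32 -> -34 -> 34 -> 41
  -9 -> -2 -> -4 -> 4 -> 11
  34 -> 41 -> 39 -> -39 -> -32
  36 -> 43 -> 41 -> -41 -> -34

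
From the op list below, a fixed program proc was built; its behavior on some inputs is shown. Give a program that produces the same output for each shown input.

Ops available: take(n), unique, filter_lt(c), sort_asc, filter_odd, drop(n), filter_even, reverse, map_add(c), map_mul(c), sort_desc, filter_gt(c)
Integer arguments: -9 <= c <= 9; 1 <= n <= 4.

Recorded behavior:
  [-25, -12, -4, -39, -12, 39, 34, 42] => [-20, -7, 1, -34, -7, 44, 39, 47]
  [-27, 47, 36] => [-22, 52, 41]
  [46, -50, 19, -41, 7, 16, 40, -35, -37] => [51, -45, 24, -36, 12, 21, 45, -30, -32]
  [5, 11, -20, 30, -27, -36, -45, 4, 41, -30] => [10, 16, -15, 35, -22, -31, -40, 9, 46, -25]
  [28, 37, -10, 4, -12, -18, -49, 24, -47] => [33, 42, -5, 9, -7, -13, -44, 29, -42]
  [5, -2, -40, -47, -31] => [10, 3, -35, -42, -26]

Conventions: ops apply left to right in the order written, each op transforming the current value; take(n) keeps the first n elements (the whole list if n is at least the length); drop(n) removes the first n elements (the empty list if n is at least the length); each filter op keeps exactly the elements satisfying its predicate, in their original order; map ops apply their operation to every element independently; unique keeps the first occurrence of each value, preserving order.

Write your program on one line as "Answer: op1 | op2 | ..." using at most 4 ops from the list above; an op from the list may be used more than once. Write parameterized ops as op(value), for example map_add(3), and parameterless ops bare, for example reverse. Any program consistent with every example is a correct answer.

reverse | map_add(5) | reverse

Check, running the answer program on each example:
  [-25, -12, -4, -39, -12, 39, 34, 42] -> [42, 34, 39, -12, -39, -4, -12, -25] -> [47, 39, 44, -7, -34, 1, -7, -20] -> [-20, -7, 1, -34, -7, 44, 39, 47]
  [-27, 47, 36] -> [36, 47, -27] -> [41, 52, -22] -> [-22, 52, 41]
  [46, -50, 19, -41, 7, 16, 40, -35, -37] -> [-37, -35, 40, 16, 7, -41, 19, -50, 46] -> [-32, -30, 45, 21, 12, -36, 24, -45, 51] -> [51, -45, 24, -36, 12, 21, 45, -30, -32]
  [5, 11, -20, 30, -27, -36, -45, 4, 41, -30] -> [-30, 41, 4, -45, -36, -27, 30, -20, 11, 5] -> [-25, 46, 9, -40, -31, -22, 35, -15, 16, 10] -> [10, 16, -15, 35, -22, -31, -40, 9, 46, -25]
  [28, 37, -10, 4, -12, -18, -49, 24, -47] -> [-47, 24, -49, -18, -12, 4, -10, 37, 28] -> [-42, 29, -44, -13, -7, 9, -5, 42, 33] -> [33, 42, -5, 9, -7, -13, -44, 29, -42]
  [5, -2, -40, -47, -31] -> [-31, -47, -40, -2, 5] -> [-26, -42, -35, 3, 10] -> [10, 3, -35, -42, -26]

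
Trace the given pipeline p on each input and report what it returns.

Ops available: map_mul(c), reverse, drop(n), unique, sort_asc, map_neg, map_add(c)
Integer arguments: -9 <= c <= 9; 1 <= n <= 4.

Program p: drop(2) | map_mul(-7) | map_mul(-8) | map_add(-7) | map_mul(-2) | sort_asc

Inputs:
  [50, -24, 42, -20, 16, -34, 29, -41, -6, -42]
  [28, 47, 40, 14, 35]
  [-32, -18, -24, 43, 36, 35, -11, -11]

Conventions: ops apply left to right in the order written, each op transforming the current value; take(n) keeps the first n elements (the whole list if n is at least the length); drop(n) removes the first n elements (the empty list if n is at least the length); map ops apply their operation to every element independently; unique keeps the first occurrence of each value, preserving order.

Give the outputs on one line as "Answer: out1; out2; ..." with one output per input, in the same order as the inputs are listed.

Execution, op by op:
  [50, -24, 42, -20, 16, -34, 29, -41, -6, -42] -> [42, -20, 16, -34, 29, -41, -6, -42] -> [-294, 140, -112, 238, -203, 287, 42, 294] -> [2352, -1120, 896, -1904, 1624, -2296, -336, -2352] -> [2345, -1127, 889, -1911, 1617, -2303, -343, -2359] -> [-4690, 2254, -1778, 3822, -3234, 4606, 686, 4718] -> [-4690, -3234, -1778, 686, 2254, 3822, 4606, 4718]
  [28, 47, 40, 14, 35] -> [40, 14, 35] -> [-280, -98, -245] -> [2240, 784, 1960] -> [2233, 777, 1953] -> [-4466, -1554, -3906] -> [-4466, -3906, -1554]
  [-32, -18, -24, 43, 36, 35, -11, -11] -> [-24, 43, 36, 35, -11, -11] -> [168, -301, -252, -245, 77, 77] -> [-1344, 2408, 2016, 1960, -616, -616] -> [-1351, 2401, 2009, 1953, -623, -623] -> [2702, -4802, -4018, -3906, 1246, 1246] -> [-4802, -4018, -3906, 1246, 1246, 2702]

[-4690, -3234, -1778, 686, 2254, 3822, 4606, 4718]; [-4466, -3906, -1554]; [-4802, -4018, -3906, 1246, 1246, 2702]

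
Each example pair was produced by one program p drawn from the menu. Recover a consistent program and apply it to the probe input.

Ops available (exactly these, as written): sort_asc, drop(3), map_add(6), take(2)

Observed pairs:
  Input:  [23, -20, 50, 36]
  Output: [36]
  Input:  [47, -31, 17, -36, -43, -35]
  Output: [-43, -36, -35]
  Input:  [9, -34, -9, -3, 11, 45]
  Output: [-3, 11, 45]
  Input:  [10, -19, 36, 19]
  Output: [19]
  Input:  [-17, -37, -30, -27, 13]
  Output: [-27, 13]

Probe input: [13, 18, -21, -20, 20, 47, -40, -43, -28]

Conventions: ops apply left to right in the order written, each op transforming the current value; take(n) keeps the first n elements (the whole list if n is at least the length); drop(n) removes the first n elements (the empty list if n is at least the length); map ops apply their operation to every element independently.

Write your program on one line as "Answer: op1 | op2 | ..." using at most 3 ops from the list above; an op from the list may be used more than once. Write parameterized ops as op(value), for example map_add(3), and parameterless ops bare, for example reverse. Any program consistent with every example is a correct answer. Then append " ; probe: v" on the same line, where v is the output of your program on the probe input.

drop(3) | sort_asc ; probe: [-43, -40, -28, -20, 20, 47]

Check, running the answer program on each example:
  [23, -20, 50, 36] -> [36] -> [36]
  [47, -31, 17, -36, -43, -35] -> [-36, -43, -35] -> [-43, -36, -35]
  [9, -34, -9, -3, 11, 45] -> [-3, 11, 45] -> [-3, 11, 45]
  [10, -19, 36, 19] -> [19] -> [19]
  [-17, -37, -30, -27, 13] -> [-27, 13] -> [-27, 13]
  probe: [13, 18, -21, -20, 20, 47, -40, -43, -28] -> [-20, 20, 47, -40, -43, -28] -> [-43, -40, -28, -20, 20, 47]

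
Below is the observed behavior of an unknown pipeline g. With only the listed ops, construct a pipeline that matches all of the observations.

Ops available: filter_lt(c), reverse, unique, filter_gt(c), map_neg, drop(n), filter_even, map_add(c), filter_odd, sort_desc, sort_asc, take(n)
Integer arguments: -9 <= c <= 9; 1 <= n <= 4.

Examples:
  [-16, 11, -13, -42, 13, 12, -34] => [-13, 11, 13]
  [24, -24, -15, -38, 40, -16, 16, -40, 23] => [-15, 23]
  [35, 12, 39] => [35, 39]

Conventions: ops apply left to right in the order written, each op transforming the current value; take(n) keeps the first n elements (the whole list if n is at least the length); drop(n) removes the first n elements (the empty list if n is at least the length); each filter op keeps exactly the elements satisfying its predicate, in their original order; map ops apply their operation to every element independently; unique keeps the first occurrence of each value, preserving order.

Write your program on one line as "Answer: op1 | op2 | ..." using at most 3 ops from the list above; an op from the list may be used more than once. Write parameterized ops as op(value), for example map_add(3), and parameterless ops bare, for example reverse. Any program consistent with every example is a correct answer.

sort_asc | filter_odd

Check, running the answer program on each example:
  [-16, 11, -13, -42, 13, 12, -34] -> [-42, -34, -16, -13, 11, 12, 13] -> [-13, 11, 13]
  [24, -24, -15, -38, 40, -16, 16, -40, 23] -> [-40, -38, -24, -16, -15, 16, 23, 24, 40] -> [-15, 23]
  [35, 12, 39] -> [12, 35, 39] -> [35, 39]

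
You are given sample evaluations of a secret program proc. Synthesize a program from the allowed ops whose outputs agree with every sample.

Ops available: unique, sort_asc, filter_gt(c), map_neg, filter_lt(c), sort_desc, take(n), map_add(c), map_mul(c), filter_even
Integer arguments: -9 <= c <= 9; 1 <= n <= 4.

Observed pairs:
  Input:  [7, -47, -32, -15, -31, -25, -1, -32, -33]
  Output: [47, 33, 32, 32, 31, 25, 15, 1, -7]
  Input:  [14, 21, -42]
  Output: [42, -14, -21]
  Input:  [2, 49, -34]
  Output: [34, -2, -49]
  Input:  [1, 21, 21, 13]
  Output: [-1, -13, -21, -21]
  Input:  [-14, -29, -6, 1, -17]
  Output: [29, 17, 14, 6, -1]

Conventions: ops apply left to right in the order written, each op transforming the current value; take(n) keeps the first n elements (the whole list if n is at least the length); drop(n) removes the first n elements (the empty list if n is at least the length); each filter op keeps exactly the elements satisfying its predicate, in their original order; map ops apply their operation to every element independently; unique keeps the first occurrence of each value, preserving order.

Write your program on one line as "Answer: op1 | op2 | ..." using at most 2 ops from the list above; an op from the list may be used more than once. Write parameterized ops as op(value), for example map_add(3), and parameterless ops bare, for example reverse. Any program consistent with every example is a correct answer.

sort_asc | map_neg

Check, running the answer program on each example:
  [7, -47, -32, -15, -31, -25, -1, -32, -33] -> [-47, -33, -32, -32, -31, -25, -15, -1, 7] -> [47, 33, 32, 32, 31, 25, 15, 1, -7]
  [14, 21, -42] -> [-42, 14, 21] -> [42, -14, -21]
  [2, 49, -34] -> [-34, 2, 49] -> [34, -2, -49]
  [1, 21, 21, 13] -> [1, 13, 21, 21] -> [-1, -13, -21, -21]
  [-14, -29, -6, 1, -17] -> [-29, -17, -14, -6, 1] -> [29, 17, 14, 6, -1]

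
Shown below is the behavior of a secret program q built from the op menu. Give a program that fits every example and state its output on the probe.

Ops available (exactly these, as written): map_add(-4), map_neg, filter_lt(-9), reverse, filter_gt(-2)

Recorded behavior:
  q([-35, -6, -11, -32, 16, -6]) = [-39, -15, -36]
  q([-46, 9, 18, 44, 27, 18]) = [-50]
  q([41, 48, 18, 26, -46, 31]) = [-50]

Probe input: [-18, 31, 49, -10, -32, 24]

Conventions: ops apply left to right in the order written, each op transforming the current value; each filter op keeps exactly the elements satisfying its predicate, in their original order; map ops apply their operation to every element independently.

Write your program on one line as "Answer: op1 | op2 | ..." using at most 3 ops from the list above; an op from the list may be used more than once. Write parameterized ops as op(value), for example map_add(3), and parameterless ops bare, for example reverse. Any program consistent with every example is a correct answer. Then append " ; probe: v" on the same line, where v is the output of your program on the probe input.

filter_lt(-9) | map_add(-4) ; probe: [-22, -14, -36]

Check, running the answer program on each example:
  [-35, -6, -11, -32, 16, -6] -> [-35, -11, -32] -> [-39, -15, -36]
  [-46, 9, 18, 44, 27, 18] -> [-46] -> [-50]
  [41, 48, 18, 26, -46, 31] -> [-46] -> [-50]
  probe: [-18, 31, 49, -10, -32, 24] -> [-18, -10, -32] -> [-22, -14, -36]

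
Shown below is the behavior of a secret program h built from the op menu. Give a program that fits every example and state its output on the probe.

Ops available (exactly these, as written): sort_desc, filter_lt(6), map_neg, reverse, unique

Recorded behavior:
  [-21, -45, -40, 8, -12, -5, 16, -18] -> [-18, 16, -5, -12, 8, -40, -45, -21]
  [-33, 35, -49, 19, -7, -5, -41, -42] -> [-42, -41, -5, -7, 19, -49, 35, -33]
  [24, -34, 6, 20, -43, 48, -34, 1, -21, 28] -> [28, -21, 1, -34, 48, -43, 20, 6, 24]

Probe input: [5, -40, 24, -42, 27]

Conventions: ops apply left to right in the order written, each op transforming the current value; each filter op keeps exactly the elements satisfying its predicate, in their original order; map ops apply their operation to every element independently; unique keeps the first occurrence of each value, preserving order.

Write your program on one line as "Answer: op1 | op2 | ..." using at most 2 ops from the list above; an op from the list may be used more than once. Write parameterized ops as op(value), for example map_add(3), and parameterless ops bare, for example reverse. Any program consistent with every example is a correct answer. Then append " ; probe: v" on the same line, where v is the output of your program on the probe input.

reverse | unique ; probe: [27, -42, 24, -40, 5]

Check, running the answer program on each example:
  [-21, -45, -40, 8, -12, -5, 16, -18] -> [-18, 16, -5, -12, 8, -40, -45, -21] -> [-18, 16, -5, -12, 8, -40, -45, -21]
  [-33, 35, -49, 19, -7, -5, -41, -42] -> [-42, -41, -5, -7, 19, -49, 35, -33] -> [-42, -41, -5, -7, 19, -49, 35, -33]
  [24, -34, 6, 20, -43, 48, -34, 1, -21, 28] -> [28, -21, 1, -34, 48, -43, 20, 6, -34, 24] -> [28, -21, 1, -34, 48, -43, 20, 6, 24]
  probe: [5, -40, 24, -42, 27] -> [27, -42, 24, -40, 5] -> [27, -42, 24, -40, 5]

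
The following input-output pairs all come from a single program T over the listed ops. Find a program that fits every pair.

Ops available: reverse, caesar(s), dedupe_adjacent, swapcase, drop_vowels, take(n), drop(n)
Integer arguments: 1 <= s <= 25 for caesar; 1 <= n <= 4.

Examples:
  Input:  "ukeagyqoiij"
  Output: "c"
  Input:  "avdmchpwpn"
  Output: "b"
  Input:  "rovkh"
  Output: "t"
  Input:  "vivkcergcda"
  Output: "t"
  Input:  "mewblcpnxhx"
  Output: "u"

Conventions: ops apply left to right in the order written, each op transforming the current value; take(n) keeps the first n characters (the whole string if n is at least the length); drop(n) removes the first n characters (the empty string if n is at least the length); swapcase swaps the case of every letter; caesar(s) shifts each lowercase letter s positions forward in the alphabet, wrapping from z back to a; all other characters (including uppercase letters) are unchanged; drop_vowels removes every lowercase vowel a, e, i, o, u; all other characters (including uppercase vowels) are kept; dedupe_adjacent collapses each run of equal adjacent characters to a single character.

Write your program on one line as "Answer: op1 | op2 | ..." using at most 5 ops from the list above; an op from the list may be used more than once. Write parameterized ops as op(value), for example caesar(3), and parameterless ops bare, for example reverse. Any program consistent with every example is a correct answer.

caesar(24) | drop(1) | drop(1) | take(1)

Check, running the answer program on each example:
  "ukeagyqoiij" -> "sicyewomggh" -> "icyewomggh" -> "cyewomggh" -> "c"
  "avdmchpwpn" -> "ytbkafnunl" -> "tbkafnunl" -> "bkafnunl" -> "b"
  "rovkh" -> "pmtif" -> "mtif" -> "tif" -> "t"
  "vivkcergcda" -> "tgtiacpeaby" -> "gtiacpeaby" -> "tiacpeaby" -> "t"
  "mewblcpnxhx" -> "kcuzjanlvfv" -> "cuzjanlvfv" -> "uzjanlvfv" -> "u"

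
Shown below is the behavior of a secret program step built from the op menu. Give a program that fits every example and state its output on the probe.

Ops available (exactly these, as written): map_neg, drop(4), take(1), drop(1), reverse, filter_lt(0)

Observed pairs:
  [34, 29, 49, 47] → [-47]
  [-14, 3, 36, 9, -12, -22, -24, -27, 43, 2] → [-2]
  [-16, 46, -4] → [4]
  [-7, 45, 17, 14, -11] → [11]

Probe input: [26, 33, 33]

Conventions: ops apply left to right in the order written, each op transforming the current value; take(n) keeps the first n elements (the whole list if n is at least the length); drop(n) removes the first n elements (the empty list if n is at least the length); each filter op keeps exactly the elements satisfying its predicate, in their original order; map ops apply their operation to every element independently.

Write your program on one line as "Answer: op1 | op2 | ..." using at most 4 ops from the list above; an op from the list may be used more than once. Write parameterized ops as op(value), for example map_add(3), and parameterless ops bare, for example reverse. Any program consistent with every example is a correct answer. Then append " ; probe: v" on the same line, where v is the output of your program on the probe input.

map_neg | reverse | take(1) ; probe: [-33]

Check, running the answer program on each example:
  [34, 29, 49, 47] -> [-34, -29, -49, -47] -> [-47, -49, -29, -34] -> [-47]
  [-14, 3, 36, 9, -12, -22, -24, -27, 43, 2] -> [14, -3, -36, -9, 12, 22, 24, 27, -43, -2] -> [-2, -43, 27, 24, 22, 12, -9, -36, -3, 14] -> [-2]
  [-16, 46, -4] -> [16, -46, 4] -> [4, -46, 16] -> [4]
  [-7, 45, 17, 14, -11] -> [7, -45, -17, -14, 11] -> [11, -14, -17, -45, 7] -> [11]
  probe: [26, 33, 33] -> [-26, -33, -33] -> [-33, -33, -26] -> [-33]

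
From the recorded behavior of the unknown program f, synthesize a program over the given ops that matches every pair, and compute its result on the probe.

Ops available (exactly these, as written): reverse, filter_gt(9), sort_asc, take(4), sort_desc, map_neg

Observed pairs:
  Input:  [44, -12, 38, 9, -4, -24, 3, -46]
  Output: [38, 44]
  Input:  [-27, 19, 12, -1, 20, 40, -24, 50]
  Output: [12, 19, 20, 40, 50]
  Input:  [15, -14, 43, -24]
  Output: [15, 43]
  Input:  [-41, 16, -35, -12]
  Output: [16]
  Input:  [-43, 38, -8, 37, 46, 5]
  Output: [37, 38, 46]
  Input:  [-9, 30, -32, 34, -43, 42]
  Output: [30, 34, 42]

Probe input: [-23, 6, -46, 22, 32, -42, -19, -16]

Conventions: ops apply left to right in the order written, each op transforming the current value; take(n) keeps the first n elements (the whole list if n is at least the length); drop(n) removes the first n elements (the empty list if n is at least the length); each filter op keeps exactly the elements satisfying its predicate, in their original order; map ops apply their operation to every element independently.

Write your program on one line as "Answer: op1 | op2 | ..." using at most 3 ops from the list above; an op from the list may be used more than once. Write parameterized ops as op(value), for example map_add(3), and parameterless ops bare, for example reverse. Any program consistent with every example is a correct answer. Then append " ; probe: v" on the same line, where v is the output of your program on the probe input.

sort_desc | sort_asc | filter_gt(9) ; probe: [22, 32]

Check, running the answer program on each example:
  [44, -12, 38, 9, -4, -24, 3, -46] -> [44, 38, 9, 3, -4, -12, -24, -46] -> [-46, -24, -12, -4, 3, 9, 38, 44] -> [38, 44]
  [-27, 19, 12, -1, 20, 40, -24, 50] -> [50, 40, 20, 19, 12, -1, -24, -27] -> [-27, -24, -1, 12, 19, 20, 40, 50] -> [12, 19, 20, 40, 50]
  [15, -14, 43, -24] -> [43, 15, -14, -24] -> [-24, -14, 15, 43] -> [15, 43]
  [-41, 16, -35, -12] -> [16, -12, -35, -41] -> [-41, -35, -12, 16] -> [16]
  [-43, 38, -8, 37, 46, 5] -> [46, 38, 37, 5, -8, -43] -> [-43, -8, 5, 37, 38, 46] -> [37, 38, 46]
  [-9, 30, -32, 34, -43, 42] -> [42, 34, 30, -9, -32, -43] -> [-43, -32, -9, 30, 34, 42] -> [30, 34, 42]
  probe: [-23, 6, -46, 22, 32, -42, -19, -16] -> [32, 22, 6, -16, -19, -23, -42, -46] -> [-46, -42, -23, -19, -16, 6, 22, 32] -> [22, 32]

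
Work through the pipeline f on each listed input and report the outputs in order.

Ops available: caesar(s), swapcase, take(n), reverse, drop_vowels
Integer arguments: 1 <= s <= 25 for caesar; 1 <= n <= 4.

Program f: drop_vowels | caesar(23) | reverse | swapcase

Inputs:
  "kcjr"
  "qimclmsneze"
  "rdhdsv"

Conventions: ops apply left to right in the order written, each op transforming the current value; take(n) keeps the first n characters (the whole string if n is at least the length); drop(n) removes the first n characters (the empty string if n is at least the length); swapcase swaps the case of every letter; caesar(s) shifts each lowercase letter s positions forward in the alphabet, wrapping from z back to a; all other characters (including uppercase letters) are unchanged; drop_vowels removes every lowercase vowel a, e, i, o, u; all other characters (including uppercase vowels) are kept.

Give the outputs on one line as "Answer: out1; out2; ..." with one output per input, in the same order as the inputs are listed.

Execution, op by op:
  "kcjr" -> "kcjr" -> "hzgo" -> "ogzh" -> "OGZH"
  "qimclmsneze" -> "qmclmsnz" -> "njzijpkw" -> "wkpjizjn" -> "WKPJIZJN"
  "rdhdsv" -> "rdhdsv" -> "oaeaps" -> "spaeao" -> "SPAEAO"

"OGZH"; "WKPJIZJN"; "SPAEAO"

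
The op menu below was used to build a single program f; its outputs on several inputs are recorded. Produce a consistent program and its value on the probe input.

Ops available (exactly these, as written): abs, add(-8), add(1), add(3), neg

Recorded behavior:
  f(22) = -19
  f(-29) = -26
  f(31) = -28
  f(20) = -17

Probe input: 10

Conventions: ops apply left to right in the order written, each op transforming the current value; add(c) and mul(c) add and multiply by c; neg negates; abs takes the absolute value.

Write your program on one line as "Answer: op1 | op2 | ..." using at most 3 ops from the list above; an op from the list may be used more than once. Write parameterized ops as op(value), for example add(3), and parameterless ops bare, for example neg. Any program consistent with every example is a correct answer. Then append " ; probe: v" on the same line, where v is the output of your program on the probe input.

abs | neg | add(3) ; probe: -7

Check, running the answer program on each example:
  22 -> 22 -> -22 -> -19
  -29 -> 29 -> -29 -> -26
  31 -> 31 -> -31 -> -28
  20 -> 20 -> -20 -> -17
  probe: 10 -> 10 -> -10 -> -7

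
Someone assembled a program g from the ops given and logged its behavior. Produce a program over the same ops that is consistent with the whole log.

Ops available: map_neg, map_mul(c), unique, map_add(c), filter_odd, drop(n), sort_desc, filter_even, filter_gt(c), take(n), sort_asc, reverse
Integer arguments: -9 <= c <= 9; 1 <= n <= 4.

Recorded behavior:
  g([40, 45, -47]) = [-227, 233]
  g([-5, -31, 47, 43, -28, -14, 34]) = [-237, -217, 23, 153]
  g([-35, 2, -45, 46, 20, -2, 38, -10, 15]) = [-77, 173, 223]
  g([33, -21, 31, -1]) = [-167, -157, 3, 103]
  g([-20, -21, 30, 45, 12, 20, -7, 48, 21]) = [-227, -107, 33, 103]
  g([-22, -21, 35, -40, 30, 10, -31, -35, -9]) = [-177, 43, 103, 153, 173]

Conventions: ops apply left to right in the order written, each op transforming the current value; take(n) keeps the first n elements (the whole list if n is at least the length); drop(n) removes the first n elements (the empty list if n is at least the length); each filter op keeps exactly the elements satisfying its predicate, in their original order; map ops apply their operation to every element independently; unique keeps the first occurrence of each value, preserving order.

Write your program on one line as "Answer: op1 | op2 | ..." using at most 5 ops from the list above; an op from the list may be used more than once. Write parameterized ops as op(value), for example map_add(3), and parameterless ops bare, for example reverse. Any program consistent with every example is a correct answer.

sort_desc | map_mul(-5) | map_add(-2) | filter_odd

Check, running the answer program on each example:
  [40, 45, -47] -> [45, 40, -47] -> [-225, -200, 235] -> [-227, -202, 233] -> [-227, 233]
  [-5, -31, 47, 43, -28, -14, 34] -> [47, 43, 34, -5, -14, -28, -31] -> [-235, -215, -170, 25, 70, 140, 155] -> [-237, -217, -172, 23, 68, 138, 153] -> [-237, -217, 23, 153]
  [-35, 2, -45, 46, 20, -2, 38, -10, 15] -> [46, 38, 20, 15, 2, -2, -10, -35, -45] -> [-230, -190, -100, -75, -10, 10, 50, 175, 225] -> [-232, -192, -102, -77, -12, 8, 48, 173, 223] -> [-77, 173, 223]
  [33, -21, 31, -1] -> [33, 31, -1, -21] -> [-165, -155, 5, 105] -> [-167, -157, 3, 103] -> [-167, -157, 3, 103]
  [-20, -21, 30, 45, 12, 20, -7, 48, 21] -> [48, 45, 30, 21, 20, 12, -7, -20, -21] -> [-240, -225, -150, -105, -100, -60, 35, 100, 105] -> [-242, -227, -152, -107, -102, -62, 33, 98, 103] -> [-227, -107, 33, 103]
  [-22, -21, 35, -40, 30, 10, -31, -35, -9] -> [35, 30, 10, -9, -21, -22, -31, -35, -40] -> [-175, -150, -50, 45, 105, 110, 155, 175, 200] -> [-177, -152, -52, 43, 103, 108, 153, 173, 198] -> [-177, 43, 103, 153, 173]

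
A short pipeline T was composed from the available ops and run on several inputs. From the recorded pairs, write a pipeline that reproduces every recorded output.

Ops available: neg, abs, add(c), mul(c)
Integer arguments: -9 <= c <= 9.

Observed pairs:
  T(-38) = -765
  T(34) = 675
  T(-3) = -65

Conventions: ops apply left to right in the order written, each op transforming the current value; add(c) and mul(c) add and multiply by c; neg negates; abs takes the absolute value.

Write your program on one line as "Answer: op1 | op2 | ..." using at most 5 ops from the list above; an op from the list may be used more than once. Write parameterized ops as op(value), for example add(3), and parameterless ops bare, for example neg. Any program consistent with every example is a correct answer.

mul(-4) | add(1) | mul(5) | mul(-1)

Check, running the answer program on each example:
  -38 -> 152 -> 153 -> 765 -> -765
  34 -> -136 -> -135 -> -675 -> 675
  -3 -> 12 -> 13 -> 65 -> -65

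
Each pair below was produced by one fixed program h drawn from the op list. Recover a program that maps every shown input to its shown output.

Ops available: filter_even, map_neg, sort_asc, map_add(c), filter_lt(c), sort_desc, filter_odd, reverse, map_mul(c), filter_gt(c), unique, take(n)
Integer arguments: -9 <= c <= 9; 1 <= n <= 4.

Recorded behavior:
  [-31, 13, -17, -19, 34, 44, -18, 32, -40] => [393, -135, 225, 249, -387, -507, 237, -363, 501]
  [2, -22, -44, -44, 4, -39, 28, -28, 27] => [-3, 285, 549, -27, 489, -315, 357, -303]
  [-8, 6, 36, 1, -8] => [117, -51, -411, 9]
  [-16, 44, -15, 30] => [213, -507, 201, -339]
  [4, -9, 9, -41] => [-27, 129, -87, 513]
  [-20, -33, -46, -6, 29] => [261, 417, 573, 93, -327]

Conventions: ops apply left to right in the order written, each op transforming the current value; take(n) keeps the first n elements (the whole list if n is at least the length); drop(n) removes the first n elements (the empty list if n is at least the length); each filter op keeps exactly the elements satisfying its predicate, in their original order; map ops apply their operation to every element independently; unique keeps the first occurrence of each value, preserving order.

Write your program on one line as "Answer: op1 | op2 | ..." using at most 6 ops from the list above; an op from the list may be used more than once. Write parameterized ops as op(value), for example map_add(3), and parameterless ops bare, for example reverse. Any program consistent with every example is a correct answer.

map_neg | map_mul(2) | map_mul(2) | unique | map_add(7) | map_mul(3)

Check, running the answer program on each example:
  [-31, 13, -17, -19, 34, 44, -18, 32, -40] -> [31, -13, 17, 19, -34, -44, 18, -32, 40] -> [62, -26, 34, 38, -68, -88, 36, -64, 80] -> [124, -52, 68, 76, -136, -176, 72, -128, 160] -> [124, -52, 68, 76, -136, -176, 72, -128, 160] -> [131, -45, 75, 83, -129, -169, 79, -121, 167] -> [393, -135, 225, 249, -387, -507, 237, -363, 501]
  [2, -22, -44, -44, 4, -39, 28, -28, 27] -> [-2, 22, 44, 44, -4, 39, -28, 28, -27] -> [-4, 44, 88, 88, -8, 78, -56, 56, -54] -> [-8, 88, 176, 176, -16, 156, -112, 112, -108] -> [-8, 88, 176, -16, 156, -112, 112, -108] -> [-1, 95, 183, -9, 163, -105, 119, -101] -> [-3, 285, 549, -27, 489, -315, 357, -303]
  [-8, 6, 36, 1, -8] -> [8, -6, -36, -1, 8] -> [16, -12, -72, -2, 16] -> [32, -24, -144, -4, 32] -> [32, -24, -144, -4] -> [39, -17, -137, 3] -> [117, -51, -411, 9]
  [-16, 44, -15, 30] -> [16, -44, 15, -30] -> [32, -88, 30, -60] -> [64, -176, 60, -120] -> [64, -176, 60, -120] -> [71, -169, 67, -113] -> [213, -507, 201, -339]
  [4, -9, 9, -41] -> [-4, 9, -9, 41] -> [-8, 18, -18, 82] -> [-16, 36, -36, 164] -> [-16, 36, -36, 164] -> [-9, 43, -29, 171] -> [-27, 129, -87, 513]
  [-20, -33, -46, -6, 29] -> [20, 33, 46, 6, -29] -> [40, 66, 92, 12, -58] -> [80, 132, 184, 24, -116] -> [80, 132, 184, 24, -116] -> [87, 139, 191, 31, -109] -> [261, 417, 573, 93, -327]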